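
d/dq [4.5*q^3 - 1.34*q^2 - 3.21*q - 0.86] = 13.5*q^2 - 2.68*q - 3.21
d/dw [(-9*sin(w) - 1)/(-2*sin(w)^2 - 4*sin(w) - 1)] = (-18*sin(w)^2 - 4*sin(w) + 5)*cos(w)/(4*sin(w) - cos(2*w) + 2)^2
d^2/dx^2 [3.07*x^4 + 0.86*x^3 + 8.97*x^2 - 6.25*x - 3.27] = 36.84*x^2 + 5.16*x + 17.94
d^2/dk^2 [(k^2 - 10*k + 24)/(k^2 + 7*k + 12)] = 2*(-17*k^3 + 36*k^2 + 864*k + 1872)/(k^6 + 21*k^5 + 183*k^4 + 847*k^3 + 2196*k^2 + 3024*k + 1728)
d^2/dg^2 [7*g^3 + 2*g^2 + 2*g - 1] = 42*g + 4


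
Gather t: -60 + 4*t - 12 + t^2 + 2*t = t^2 + 6*t - 72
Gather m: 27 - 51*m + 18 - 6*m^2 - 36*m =-6*m^2 - 87*m + 45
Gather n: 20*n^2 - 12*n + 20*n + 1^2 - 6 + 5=20*n^2 + 8*n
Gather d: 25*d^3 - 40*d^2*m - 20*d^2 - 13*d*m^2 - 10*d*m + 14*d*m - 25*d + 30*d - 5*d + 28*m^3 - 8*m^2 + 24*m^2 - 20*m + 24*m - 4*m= 25*d^3 + d^2*(-40*m - 20) + d*(-13*m^2 + 4*m) + 28*m^3 + 16*m^2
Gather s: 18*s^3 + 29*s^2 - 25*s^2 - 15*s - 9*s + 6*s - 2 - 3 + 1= 18*s^3 + 4*s^2 - 18*s - 4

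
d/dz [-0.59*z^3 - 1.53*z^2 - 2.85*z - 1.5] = -1.77*z^2 - 3.06*z - 2.85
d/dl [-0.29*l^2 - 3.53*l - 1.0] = -0.58*l - 3.53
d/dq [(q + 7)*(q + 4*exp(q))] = q + (q + 7)*(4*exp(q) + 1) + 4*exp(q)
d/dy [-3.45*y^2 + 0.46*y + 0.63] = 0.46 - 6.9*y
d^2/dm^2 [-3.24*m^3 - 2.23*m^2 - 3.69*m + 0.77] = -19.44*m - 4.46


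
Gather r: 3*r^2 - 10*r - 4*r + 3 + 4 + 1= 3*r^2 - 14*r + 8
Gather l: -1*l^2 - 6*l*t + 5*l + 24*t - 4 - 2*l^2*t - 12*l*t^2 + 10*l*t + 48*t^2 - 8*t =l^2*(-2*t - 1) + l*(-12*t^2 + 4*t + 5) + 48*t^2 + 16*t - 4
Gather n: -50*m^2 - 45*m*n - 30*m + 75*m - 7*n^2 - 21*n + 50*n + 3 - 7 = -50*m^2 + 45*m - 7*n^2 + n*(29 - 45*m) - 4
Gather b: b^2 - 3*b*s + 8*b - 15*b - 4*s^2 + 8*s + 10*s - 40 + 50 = b^2 + b*(-3*s - 7) - 4*s^2 + 18*s + 10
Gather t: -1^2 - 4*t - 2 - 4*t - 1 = -8*t - 4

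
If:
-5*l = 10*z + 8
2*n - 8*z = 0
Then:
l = -2*z - 8/5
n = 4*z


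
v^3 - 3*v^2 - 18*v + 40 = (v - 5)*(v - 2)*(v + 4)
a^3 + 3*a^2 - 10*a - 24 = (a - 3)*(a + 2)*(a + 4)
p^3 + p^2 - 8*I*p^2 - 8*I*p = p*(p + 1)*(p - 8*I)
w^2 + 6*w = w*(w + 6)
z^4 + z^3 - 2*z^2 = z^2*(z - 1)*(z + 2)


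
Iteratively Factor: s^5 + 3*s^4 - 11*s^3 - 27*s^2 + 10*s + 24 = (s + 4)*(s^4 - s^3 - 7*s^2 + s + 6) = (s + 2)*(s + 4)*(s^3 - 3*s^2 - s + 3) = (s - 1)*(s + 2)*(s + 4)*(s^2 - 2*s - 3) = (s - 3)*(s - 1)*(s + 2)*(s + 4)*(s + 1)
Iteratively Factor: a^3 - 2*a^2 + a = (a - 1)*(a^2 - a) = (a - 1)^2*(a)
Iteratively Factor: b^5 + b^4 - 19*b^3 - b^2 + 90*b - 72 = (b - 2)*(b^4 + 3*b^3 - 13*b^2 - 27*b + 36) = (b - 2)*(b + 4)*(b^3 - b^2 - 9*b + 9) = (b - 3)*(b - 2)*(b + 4)*(b^2 + 2*b - 3) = (b - 3)*(b - 2)*(b + 3)*(b + 4)*(b - 1)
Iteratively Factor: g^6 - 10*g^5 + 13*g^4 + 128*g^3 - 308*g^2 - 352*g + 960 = (g - 4)*(g^5 - 6*g^4 - 11*g^3 + 84*g^2 + 28*g - 240) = (g - 5)*(g - 4)*(g^4 - g^3 - 16*g^2 + 4*g + 48) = (g - 5)*(g - 4)*(g + 2)*(g^3 - 3*g^2 - 10*g + 24) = (g - 5)*(g - 4)^2*(g + 2)*(g^2 + g - 6) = (g - 5)*(g - 4)^2*(g + 2)*(g + 3)*(g - 2)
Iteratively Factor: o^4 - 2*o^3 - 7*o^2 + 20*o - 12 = (o - 1)*(o^3 - o^2 - 8*o + 12) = (o - 1)*(o + 3)*(o^2 - 4*o + 4) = (o - 2)*(o - 1)*(o + 3)*(o - 2)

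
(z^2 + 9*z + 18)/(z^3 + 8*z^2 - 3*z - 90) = (z + 3)/(z^2 + 2*z - 15)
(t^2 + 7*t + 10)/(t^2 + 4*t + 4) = (t + 5)/(t + 2)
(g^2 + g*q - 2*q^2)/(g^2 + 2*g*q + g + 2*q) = (g - q)/(g + 1)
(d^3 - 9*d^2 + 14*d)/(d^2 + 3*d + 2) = d*(d^2 - 9*d + 14)/(d^2 + 3*d + 2)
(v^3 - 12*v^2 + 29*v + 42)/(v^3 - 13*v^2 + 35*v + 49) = (v - 6)/(v - 7)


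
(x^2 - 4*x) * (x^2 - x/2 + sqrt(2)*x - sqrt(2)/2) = x^4 - 9*x^3/2 + sqrt(2)*x^3 - 9*sqrt(2)*x^2/2 + 2*x^2 + 2*sqrt(2)*x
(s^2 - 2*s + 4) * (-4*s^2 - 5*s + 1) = -4*s^4 + 3*s^3 - 5*s^2 - 22*s + 4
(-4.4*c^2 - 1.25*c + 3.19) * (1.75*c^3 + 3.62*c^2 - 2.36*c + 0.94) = -7.7*c^5 - 18.1155*c^4 + 11.4415*c^3 + 10.3618*c^2 - 8.7034*c + 2.9986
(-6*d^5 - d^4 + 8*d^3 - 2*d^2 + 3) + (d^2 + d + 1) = -6*d^5 - d^4 + 8*d^3 - d^2 + d + 4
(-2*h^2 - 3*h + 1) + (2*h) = -2*h^2 - h + 1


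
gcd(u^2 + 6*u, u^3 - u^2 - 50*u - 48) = u + 6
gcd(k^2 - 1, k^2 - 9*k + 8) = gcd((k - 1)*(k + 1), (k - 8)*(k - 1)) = k - 1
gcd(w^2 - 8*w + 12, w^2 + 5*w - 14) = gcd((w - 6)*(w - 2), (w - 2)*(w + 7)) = w - 2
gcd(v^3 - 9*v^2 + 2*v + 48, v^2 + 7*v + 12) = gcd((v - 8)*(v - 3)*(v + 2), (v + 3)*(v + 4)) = 1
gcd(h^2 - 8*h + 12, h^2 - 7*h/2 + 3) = h - 2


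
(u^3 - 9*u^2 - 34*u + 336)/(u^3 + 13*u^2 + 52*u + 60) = (u^2 - 15*u + 56)/(u^2 + 7*u + 10)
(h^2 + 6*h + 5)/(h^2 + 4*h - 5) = (h + 1)/(h - 1)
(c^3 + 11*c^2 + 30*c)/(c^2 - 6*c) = (c^2 + 11*c + 30)/(c - 6)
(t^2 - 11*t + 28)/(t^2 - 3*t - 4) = (t - 7)/(t + 1)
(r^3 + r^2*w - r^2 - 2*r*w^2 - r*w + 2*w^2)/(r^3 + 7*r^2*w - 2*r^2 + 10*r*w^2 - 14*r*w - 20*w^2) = (r^2 - r*w - r + w)/(r^2 + 5*r*w - 2*r - 10*w)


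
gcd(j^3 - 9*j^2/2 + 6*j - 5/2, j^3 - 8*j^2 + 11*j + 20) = 1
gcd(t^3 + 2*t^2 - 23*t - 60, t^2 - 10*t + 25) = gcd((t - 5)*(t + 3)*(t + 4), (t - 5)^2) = t - 5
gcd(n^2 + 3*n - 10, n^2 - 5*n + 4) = 1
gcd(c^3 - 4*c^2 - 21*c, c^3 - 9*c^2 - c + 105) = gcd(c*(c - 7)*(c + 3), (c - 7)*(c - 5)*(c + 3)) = c^2 - 4*c - 21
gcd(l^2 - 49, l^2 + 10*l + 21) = l + 7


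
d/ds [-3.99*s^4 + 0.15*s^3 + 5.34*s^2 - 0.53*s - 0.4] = -15.96*s^3 + 0.45*s^2 + 10.68*s - 0.53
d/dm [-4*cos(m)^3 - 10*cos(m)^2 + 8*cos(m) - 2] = 4*(3*cos(m)^2 + 5*cos(m) - 2)*sin(m)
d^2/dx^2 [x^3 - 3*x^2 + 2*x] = 6*x - 6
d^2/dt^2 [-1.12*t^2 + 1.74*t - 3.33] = -2.24000000000000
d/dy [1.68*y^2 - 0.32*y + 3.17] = 3.36*y - 0.32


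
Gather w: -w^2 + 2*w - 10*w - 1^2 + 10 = -w^2 - 8*w + 9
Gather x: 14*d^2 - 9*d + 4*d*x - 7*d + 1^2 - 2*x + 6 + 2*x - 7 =14*d^2 + 4*d*x - 16*d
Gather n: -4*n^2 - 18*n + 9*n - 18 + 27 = -4*n^2 - 9*n + 9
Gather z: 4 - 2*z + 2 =6 - 2*z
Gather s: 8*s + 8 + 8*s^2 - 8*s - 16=8*s^2 - 8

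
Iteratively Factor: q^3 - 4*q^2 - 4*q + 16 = (q + 2)*(q^2 - 6*q + 8) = (q - 4)*(q + 2)*(q - 2)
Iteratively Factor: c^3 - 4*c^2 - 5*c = (c + 1)*(c^2 - 5*c) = (c - 5)*(c + 1)*(c)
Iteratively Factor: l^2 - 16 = (l - 4)*(l + 4)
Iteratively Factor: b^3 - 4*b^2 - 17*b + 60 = (b + 4)*(b^2 - 8*b + 15) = (b - 3)*(b + 4)*(b - 5)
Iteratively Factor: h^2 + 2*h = (h + 2)*(h)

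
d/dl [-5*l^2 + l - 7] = 1 - 10*l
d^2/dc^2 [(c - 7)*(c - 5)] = 2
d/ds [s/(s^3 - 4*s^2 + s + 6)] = (s^3 - 4*s^2 - s*(3*s^2 - 8*s + 1) + s + 6)/(s^3 - 4*s^2 + s + 6)^2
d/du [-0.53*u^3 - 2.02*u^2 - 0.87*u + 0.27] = -1.59*u^2 - 4.04*u - 0.87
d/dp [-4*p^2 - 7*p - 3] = -8*p - 7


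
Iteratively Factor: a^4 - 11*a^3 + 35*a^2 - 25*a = (a - 1)*(a^3 - 10*a^2 + 25*a) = (a - 5)*(a - 1)*(a^2 - 5*a) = (a - 5)^2*(a - 1)*(a)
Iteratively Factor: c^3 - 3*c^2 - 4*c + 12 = (c + 2)*(c^2 - 5*c + 6) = (c - 2)*(c + 2)*(c - 3)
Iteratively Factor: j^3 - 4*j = (j + 2)*(j^2 - 2*j) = j*(j + 2)*(j - 2)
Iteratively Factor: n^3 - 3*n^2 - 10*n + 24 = (n + 3)*(n^2 - 6*n + 8) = (n - 4)*(n + 3)*(n - 2)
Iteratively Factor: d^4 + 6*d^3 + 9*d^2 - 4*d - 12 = (d + 2)*(d^3 + 4*d^2 + d - 6) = (d + 2)^2*(d^2 + 2*d - 3) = (d + 2)^2*(d + 3)*(d - 1)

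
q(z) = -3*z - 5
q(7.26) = -26.78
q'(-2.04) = -3.00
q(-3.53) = 5.59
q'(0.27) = -3.00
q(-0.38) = -3.86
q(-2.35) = 2.05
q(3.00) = -14.00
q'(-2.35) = -3.00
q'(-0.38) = -3.00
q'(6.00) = -3.00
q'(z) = -3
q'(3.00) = -3.00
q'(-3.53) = -3.00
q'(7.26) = -3.00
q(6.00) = -23.00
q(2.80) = -13.40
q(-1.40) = -0.80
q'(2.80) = -3.00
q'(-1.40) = -3.00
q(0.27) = -5.81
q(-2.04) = 1.12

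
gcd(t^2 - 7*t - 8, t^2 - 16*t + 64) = t - 8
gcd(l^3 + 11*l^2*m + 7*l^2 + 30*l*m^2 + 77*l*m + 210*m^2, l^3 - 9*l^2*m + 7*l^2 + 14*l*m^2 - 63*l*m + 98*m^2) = l + 7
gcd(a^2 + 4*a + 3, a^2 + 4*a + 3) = a^2 + 4*a + 3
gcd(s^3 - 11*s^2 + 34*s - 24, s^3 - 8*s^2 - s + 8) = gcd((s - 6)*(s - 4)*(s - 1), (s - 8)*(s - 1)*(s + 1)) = s - 1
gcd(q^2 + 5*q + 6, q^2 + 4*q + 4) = q + 2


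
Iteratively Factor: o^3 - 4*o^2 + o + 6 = (o - 3)*(o^2 - o - 2) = (o - 3)*(o - 2)*(o + 1)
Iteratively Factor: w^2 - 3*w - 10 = (w - 5)*(w + 2)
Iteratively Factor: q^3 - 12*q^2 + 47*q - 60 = (q - 5)*(q^2 - 7*q + 12) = (q - 5)*(q - 3)*(q - 4)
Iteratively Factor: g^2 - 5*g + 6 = (g - 3)*(g - 2)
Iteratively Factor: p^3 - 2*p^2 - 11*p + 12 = (p - 1)*(p^2 - p - 12) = (p - 4)*(p - 1)*(p + 3)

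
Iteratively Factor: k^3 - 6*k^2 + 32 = (k - 4)*(k^2 - 2*k - 8) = (k - 4)*(k + 2)*(k - 4)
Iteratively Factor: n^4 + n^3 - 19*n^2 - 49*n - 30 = (n + 1)*(n^3 - 19*n - 30) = (n - 5)*(n + 1)*(n^2 + 5*n + 6) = (n - 5)*(n + 1)*(n + 3)*(n + 2)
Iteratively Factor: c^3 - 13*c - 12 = (c + 3)*(c^2 - 3*c - 4) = (c + 1)*(c + 3)*(c - 4)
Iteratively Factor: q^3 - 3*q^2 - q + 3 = (q - 1)*(q^2 - 2*q - 3) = (q - 1)*(q + 1)*(q - 3)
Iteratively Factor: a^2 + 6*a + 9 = (a + 3)*(a + 3)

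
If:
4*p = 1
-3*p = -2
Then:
No Solution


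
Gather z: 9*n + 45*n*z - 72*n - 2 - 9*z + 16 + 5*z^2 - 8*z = -63*n + 5*z^2 + z*(45*n - 17) + 14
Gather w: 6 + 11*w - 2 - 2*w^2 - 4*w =-2*w^2 + 7*w + 4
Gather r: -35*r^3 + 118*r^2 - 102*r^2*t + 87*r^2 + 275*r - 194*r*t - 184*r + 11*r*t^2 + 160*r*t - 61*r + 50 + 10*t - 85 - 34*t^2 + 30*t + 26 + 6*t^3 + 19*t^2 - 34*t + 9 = -35*r^3 + r^2*(205 - 102*t) + r*(11*t^2 - 34*t + 30) + 6*t^3 - 15*t^2 + 6*t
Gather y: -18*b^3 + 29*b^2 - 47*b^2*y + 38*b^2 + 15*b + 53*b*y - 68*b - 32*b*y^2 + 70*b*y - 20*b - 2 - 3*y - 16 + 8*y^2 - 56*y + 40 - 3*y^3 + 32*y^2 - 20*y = -18*b^3 + 67*b^2 - 73*b - 3*y^3 + y^2*(40 - 32*b) + y*(-47*b^2 + 123*b - 79) + 22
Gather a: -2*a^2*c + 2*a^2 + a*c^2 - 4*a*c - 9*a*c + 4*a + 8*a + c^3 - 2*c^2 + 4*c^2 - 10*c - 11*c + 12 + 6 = a^2*(2 - 2*c) + a*(c^2 - 13*c + 12) + c^3 + 2*c^2 - 21*c + 18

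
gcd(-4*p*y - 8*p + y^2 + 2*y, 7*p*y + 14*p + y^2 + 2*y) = y + 2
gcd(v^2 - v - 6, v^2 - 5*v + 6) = v - 3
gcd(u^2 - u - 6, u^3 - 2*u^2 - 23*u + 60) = u - 3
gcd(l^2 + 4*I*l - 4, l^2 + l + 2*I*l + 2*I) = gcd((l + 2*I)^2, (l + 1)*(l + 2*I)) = l + 2*I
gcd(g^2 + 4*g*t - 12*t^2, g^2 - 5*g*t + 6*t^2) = -g + 2*t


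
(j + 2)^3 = j^3 + 6*j^2 + 12*j + 8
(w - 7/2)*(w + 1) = w^2 - 5*w/2 - 7/2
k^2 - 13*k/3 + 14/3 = (k - 7/3)*(k - 2)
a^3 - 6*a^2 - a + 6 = (a - 6)*(a - 1)*(a + 1)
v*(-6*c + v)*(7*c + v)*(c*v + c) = -42*c^3*v^2 - 42*c^3*v + c^2*v^3 + c^2*v^2 + c*v^4 + c*v^3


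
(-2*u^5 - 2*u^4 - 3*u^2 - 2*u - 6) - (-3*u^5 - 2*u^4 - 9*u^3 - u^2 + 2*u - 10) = u^5 + 9*u^3 - 2*u^2 - 4*u + 4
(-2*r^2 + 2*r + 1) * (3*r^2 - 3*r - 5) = -6*r^4 + 12*r^3 + 7*r^2 - 13*r - 5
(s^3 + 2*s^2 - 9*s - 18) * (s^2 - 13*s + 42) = s^5 - 11*s^4 + 7*s^3 + 183*s^2 - 144*s - 756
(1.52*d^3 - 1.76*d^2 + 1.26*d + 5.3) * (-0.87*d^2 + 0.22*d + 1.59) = -1.3224*d^5 + 1.8656*d^4 + 0.9334*d^3 - 7.1322*d^2 + 3.1694*d + 8.427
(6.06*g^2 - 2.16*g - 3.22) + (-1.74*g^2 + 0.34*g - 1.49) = 4.32*g^2 - 1.82*g - 4.71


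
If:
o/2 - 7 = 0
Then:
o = 14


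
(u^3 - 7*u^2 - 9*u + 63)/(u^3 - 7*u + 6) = (u^2 - 10*u + 21)/(u^2 - 3*u + 2)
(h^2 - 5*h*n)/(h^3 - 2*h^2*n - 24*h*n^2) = (-h + 5*n)/(-h^2 + 2*h*n + 24*n^2)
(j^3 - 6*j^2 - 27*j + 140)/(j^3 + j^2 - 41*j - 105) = (j - 4)/(j + 3)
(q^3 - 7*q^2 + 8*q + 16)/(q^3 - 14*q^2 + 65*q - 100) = (q^2 - 3*q - 4)/(q^2 - 10*q + 25)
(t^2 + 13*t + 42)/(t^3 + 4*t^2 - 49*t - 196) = (t + 6)/(t^2 - 3*t - 28)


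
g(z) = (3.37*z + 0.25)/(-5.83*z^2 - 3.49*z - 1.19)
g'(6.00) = 0.01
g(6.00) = -0.09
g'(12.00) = 0.00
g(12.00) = -0.05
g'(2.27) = 0.07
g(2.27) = -0.20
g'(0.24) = -0.23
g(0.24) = -0.45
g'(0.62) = 0.20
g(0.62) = -0.42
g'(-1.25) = 0.68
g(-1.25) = 0.67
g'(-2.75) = 0.11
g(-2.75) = 0.25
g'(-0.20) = -5.58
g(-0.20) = 0.58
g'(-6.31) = 0.02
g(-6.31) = 0.10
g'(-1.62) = 0.37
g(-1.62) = 0.48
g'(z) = (3.37*z + 0.25)*(11.66*z + 3.49)/(-5.83*z^2 - 3.49*z - 1.19)^2 + 3.37/(-5.83*z^2 - 3.49*z - 1.19)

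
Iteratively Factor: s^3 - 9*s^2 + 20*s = (s)*(s^2 - 9*s + 20) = s*(s - 5)*(s - 4)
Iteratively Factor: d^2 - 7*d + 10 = (d - 2)*(d - 5)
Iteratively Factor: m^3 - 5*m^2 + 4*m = (m)*(m^2 - 5*m + 4) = m*(m - 4)*(m - 1)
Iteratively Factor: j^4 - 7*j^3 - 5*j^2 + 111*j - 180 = (j - 5)*(j^3 - 2*j^2 - 15*j + 36) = (j - 5)*(j - 3)*(j^2 + j - 12) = (j - 5)*(j - 3)*(j + 4)*(j - 3)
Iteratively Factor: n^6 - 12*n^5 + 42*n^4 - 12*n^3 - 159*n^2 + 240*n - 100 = (n - 5)*(n^5 - 7*n^4 + 7*n^3 + 23*n^2 - 44*n + 20) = (n - 5)*(n - 2)*(n^4 - 5*n^3 - 3*n^2 + 17*n - 10) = (n - 5)*(n - 2)*(n - 1)*(n^3 - 4*n^2 - 7*n + 10) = (n - 5)*(n - 2)*(n - 1)*(n + 2)*(n^2 - 6*n + 5) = (n - 5)*(n - 2)*(n - 1)^2*(n + 2)*(n - 5)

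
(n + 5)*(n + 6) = n^2 + 11*n + 30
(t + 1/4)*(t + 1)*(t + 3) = t^3 + 17*t^2/4 + 4*t + 3/4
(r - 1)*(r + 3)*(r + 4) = r^3 + 6*r^2 + 5*r - 12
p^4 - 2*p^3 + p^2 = p^2*(-I*p + I)*(I*p - I)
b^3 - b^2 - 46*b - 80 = (b - 8)*(b + 2)*(b + 5)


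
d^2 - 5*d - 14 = (d - 7)*(d + 2)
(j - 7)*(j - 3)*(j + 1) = j^3 - 9*j^2 + 11*j + 21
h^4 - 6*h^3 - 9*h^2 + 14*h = h*(h - 7)*(h - 1)*(h + 2)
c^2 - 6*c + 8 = (c - 4)*(c - 2)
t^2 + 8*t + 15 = (t + 3)*(t + 5)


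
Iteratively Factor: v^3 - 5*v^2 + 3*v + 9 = (v - 3)*(v^2 - 2*v - 3) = (v - 3)^2*(v + 1)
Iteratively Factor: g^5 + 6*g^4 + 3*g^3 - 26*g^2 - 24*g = (g + 4)*(g^4 + 2*g^3 - 5*g^2 - 6*g) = g*(g + 4)*(g^3 + 2*g^2 - 5*g - 6) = g*(g + 1)*(g + 4)*(g^2 + g - 6) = g*(g - 2)*(g + 1)*(g + 4)*(g + 3)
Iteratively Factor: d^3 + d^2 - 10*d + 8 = (d + 4)*(d^2 - 3*d + 2) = (d - 2)*(d + 4)*(d - 1)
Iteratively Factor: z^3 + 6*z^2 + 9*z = (z + 3)*(z^2 + 3*z) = z*(z + 3)*(z + 3)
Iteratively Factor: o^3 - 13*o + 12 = (o + 4)*(o^2 - 4*o + 3) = (o - 1)*(o + 4)*(o - 3)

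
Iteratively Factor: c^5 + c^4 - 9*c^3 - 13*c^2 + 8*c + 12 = (c - 3)*(c^4 + 4*c^3 + 3*c^2 - 4*c - 4) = (c - 3)*(c - 1)*(c^3 + 5*c^2 + 8*c + 4) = (c - 3)*(c - 1)*(c + 2)*(c^2 + 3*c + 2) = (c - 3)*(c - 1)*(c + 2)^2*(c + 1)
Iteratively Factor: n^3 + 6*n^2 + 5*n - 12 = (n + 3)*(n^2 + 3*n - 4) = (n + 3)*(n + 4)*(n - 1)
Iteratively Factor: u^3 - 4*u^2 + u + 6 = (u - 3)*(u^2 - u - 2) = (u - 3)*(u - 2)*(u + 1)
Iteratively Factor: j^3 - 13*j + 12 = (j - 3)*(j^2 + 3*j - 4) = (j - 3)*(j + 4)*(j - 1)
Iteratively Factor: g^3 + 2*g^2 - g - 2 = (g + 1)*(g^2 + g - 2) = (g - 1)*(g + 1)*(g + 2)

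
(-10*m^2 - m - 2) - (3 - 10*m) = -10*m^2 + 9*m - 5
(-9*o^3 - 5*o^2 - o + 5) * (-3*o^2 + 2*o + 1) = 27*o^5 - 3*o^4 - 16*o^3 - 22*o^2 + 9*o + 5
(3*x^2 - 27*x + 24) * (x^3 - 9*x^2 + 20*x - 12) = 3*x^5 - 54*x^4 + 327*x^3 - 792*x^2 + 804*x - 288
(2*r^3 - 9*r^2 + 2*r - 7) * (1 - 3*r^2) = -6*r^5 + 27*r^4 - 4*r^3 + 12*r^2 + 2*r - 7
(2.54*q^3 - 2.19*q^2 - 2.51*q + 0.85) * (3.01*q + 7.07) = 7.6454*q^4 + 11.3659*q^3 - 23.0384*q^2 - 15.1872*q + 6.0095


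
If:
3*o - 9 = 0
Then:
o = 3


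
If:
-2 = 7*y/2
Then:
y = -4/7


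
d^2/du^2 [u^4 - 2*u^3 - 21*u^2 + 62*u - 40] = 12*u^2 - 12*u - 42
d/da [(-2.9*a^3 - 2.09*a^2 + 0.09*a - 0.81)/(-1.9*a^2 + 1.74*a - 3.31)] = (5.51*a^4 - 10.092*a^3 + 25.3314*a^2 + 10.7578*a + 1.1115)/(3.61*a^4 - 6.612*a^3 + 15.6056*a^2 - 11.5188*a + 10.9561)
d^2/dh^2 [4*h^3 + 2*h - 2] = 24*h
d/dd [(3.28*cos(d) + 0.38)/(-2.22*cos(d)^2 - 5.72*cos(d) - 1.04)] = (-7.2816*cos(d)^2 - 1.6872*cos(d) + 1.2376)*sin(d)/(4.9284*cos(d)^4 + 25.3968*cos(d)^3 + 37.336*cos(d)^2 + 11.8976*cos(d) + 1.0816)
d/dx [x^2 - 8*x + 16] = 2*x - 8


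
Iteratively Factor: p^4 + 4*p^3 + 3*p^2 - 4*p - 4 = (p + 1)*(p^3 + 3*p^2 - 4) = (p - 1)*(p + 1)*(p^2 + 4*p + 4) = (p - 1)*(p + 1)*(p + 2)*(p + 2)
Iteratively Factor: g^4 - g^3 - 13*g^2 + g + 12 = (g - 1)*(g^3 - 13*g - 12) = (g - 1)*(g + 1)*(g^2 - g - 12) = (g - 1)*(g + 1)*(g + 3)*(g - 4)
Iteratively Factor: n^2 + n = (n + 1)*(n)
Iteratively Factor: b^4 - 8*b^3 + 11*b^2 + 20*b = (b - 4)*(b^3 - 4*b^2 - 5*b) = (b - 4)*(b + 1)*(b^2 - 5*b) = (b - 5)*(b - 4)*(b + 1)*(b)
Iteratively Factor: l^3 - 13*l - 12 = (l + 3)*(l^2 - 3*l - 4) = (l - 4)*(l + 3)*(l + 1)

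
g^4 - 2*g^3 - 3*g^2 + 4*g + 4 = (g - 2)^2*(g + 1)^2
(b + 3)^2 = b^2 + 6*b + 9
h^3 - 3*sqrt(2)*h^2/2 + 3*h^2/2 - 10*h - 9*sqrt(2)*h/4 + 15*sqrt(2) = (h - 5/2)*(h + 4)*(h - 3*sqrt(2)/2)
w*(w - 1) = w^2 - w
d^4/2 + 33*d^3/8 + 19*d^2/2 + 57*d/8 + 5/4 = (d/2 + 1)*(d + 1/4)*(d + 1)*(d + 5)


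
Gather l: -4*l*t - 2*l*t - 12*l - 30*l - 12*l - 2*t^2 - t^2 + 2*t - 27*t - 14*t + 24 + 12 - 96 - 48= l*(-6*t - 54) - 3*t^2 - 39*t - 108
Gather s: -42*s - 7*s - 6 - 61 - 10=-49*s - 77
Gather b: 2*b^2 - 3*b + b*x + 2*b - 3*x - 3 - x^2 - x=2*b^2 + b*(x - 1) - x^2 - 4*x - 3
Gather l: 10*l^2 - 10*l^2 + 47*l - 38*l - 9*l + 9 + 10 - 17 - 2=0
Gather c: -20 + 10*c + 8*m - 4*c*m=c*(10 - 4*m) + 8*m - 20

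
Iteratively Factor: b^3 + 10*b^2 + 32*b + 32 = (b + 4)*(b^2 + 6*b + 8) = (b + 2)*(b + 4)*(b + 4)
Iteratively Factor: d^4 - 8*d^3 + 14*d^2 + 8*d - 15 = (d - 5)*(d^3 - 3*d^2 - d + 3) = (d - 5)*(d - 3)*(d^2 - 1) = (d - 5)*(d - 3)*(d + 1)*(d - 1)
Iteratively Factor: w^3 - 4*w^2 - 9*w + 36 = (w + 3)*(w^2 - 7*w + 12) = (w - 3)*(w + 3)*(w - 4)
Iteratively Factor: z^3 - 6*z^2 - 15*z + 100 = (z - 5)*(z^2 - z - 20) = (z - 5)^2*(z + 4)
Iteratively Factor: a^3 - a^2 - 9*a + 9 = (a - 1)*(a^2 - 9) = (a - 3)*(a - 1)*(a + 3)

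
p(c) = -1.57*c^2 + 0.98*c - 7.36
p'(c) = 0.98 - 3.14*c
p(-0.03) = -7.39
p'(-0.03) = 1.07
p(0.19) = -7.23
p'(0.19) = 0.38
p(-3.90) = -35.06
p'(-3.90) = 13.23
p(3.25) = -20.76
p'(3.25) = -9.22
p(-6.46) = -79.21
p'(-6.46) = 21.26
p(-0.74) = -8.94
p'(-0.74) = 3.30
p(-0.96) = -9.75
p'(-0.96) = 3.99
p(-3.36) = -28.38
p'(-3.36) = 11.53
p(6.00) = -58.00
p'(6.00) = -17.86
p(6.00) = -58.00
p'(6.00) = -17.86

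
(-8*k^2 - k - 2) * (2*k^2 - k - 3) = -16*k^4 + 6*k^3 + 21*k^2 + 5*k + 6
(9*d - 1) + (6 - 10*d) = 5 - d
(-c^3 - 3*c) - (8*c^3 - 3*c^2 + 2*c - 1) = -9*c^3 + 3*c^2 - 5*c + 1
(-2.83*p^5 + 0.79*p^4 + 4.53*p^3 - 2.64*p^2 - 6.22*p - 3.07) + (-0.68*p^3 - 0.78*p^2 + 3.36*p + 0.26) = -2.83*p^5 + 0.79*p^4 + 3.85*p^3 - 3.42*p^2 - 2.86*p - 2.81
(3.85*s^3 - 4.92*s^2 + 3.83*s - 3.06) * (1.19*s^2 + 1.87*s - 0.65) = 4.5815*s^5 + 1.3447*s^4 - 7.1452*s^3 + 6.7187*s^2 - 8.2117*s + 1.989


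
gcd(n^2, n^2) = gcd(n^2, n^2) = n^2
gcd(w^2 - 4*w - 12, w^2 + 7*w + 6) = 1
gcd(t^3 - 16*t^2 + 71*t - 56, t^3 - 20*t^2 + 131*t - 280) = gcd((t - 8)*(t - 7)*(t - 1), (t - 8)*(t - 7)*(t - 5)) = t^2 - 15*t + 56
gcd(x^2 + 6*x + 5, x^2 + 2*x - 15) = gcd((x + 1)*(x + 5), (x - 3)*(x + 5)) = x + 5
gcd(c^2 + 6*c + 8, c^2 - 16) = c + 4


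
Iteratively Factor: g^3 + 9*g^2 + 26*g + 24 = (g + 4)*(g^2 + 5*g + 6) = (g + 2)*(g + 4)*(g + 3)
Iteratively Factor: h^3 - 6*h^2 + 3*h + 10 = (h - 5)*(h^2 - h - 2) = (h - 5)*(h - 2)*(h + 1)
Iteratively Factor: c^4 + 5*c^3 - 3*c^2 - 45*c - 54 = (c + 3)*(c^3 + 2*c^2 - 9*c - 18) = (c + 3)^2*(c^2 - c - 6) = (c + 2)*(c + 3)^2*(c - 3)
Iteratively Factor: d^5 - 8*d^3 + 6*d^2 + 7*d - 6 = (d + 3)*(d^4 - 3*d^3 + d^2 + 3*d - 2) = (d - 1)*(d + 3)*(d^3 - 2*d^2 - d + 2) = (d - 1)*(d + 1)*(d + 3)*(d^2 - 3*d + 2) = (d - 1)^2*(d + 1)*(d + 3)*(d - 2)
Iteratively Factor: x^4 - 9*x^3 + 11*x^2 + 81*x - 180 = (x - 3)*(x^3 - 6*x^2 - 7*x + 60) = (x - 5)*(x - 3)*(x^2 - x - 12) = (x - 5)*(x - 3)*(x + 3)*(x - 4)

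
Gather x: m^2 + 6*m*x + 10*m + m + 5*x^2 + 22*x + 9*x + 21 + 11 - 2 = m^2 + 11*m + 5*x^2 + x*(6*m + 31) + 30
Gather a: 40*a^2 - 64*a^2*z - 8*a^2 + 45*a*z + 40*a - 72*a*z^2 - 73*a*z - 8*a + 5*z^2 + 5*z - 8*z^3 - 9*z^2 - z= a^2*(32 - 64*z) + a*(-72*z^2 - 28*z + 32) - 8*z^3 - 4*z^2 + 4*z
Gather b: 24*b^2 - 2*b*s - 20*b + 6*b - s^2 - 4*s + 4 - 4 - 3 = 24*b^2 + b*(-2*s - 14) - s^2 - 4*s - 3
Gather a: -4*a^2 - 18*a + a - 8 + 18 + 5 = -4*a^2 - 17*a + 15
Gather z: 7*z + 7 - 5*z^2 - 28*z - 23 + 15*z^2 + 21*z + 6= 10*z^2 - 10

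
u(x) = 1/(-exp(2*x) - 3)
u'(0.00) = 0.12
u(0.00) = -0.25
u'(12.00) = 0.00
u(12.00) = 0.00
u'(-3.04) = 0.00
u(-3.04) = -0.33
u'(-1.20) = 0.02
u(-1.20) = -0.32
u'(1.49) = 0.08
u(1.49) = -0.04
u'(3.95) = 0.00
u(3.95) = -0.00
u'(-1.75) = 0.01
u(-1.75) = -0.33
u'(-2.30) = 0.00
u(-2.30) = -0.33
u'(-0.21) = 0.10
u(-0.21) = -0.27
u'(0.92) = 0.15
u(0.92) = -0.11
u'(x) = 2*exp(2*x)/(-exp(2*x) - 3)^2 = 2*exp(2*x)/(exp(2*x) + 3)^2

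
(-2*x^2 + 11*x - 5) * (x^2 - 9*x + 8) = -2*x^4 + 29*x^3 - 120*x^2 + 133*x - 40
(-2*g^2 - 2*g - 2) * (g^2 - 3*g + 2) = -2*g^4 + 4*g^3 + 2*g - 4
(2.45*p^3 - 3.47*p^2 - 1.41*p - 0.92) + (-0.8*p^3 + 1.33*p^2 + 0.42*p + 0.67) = 1.65*p^3 - 2.14*p^2 - 0.99*p - 0.25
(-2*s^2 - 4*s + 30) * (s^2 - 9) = -2*s^4 - 4*s^3 + 48*s^2 + 36*s - 270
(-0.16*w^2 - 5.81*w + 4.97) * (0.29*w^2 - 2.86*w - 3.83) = -0.0464*w^4 - 1.2273*w^3 + 18.6707*w^2 + 8.0381*w - 19.0351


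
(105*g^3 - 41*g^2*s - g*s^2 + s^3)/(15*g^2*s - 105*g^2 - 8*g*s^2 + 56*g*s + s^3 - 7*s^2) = (7*g + s)/(s - 7)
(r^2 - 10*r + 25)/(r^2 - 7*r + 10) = (r - 5)/(r - 2)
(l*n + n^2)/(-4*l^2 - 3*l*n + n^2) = -n/(4*l - n)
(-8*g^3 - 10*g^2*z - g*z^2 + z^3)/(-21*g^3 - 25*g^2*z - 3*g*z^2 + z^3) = (-8*g^2 - 2*g*z + z^2)/(-21*g^2 - 4*g*z + z^2)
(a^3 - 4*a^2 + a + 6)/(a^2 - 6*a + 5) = (a^3 - 4*a^2 + a + 6)/(a^2 - 6*a + 5)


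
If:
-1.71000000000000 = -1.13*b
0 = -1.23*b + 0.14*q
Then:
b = 1.51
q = 13.30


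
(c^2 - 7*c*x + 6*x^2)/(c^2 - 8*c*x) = (c^2 - 7*c*x + 6*x^2)/(c*(c - 8*x))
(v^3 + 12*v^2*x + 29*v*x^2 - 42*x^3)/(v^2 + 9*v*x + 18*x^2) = (v^2 + 6*v*x - 7*x^2)/(v + 3*x)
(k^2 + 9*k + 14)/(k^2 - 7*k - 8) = (k^2 + 9*k + 14)/(k^2 - 7*k - 8)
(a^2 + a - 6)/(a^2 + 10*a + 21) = (a - 2)/(a + 7)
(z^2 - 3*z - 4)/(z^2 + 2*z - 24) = (z + 1)/(z + 6)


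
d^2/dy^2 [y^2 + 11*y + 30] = 2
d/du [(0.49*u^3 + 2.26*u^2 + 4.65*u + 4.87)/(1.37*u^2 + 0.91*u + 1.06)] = (0.6713*u^4 + 0.8918*u^3 - 2.7557*u^2 - 8.5526*u + 0.4973)/(1.8769*u^4 + 2.4934*u^3 + 3.7325*u^2 + 1.9292*u + 1.1236)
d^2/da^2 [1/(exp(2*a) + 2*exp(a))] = 2*(4*(exp(a) + 1)^2 - (exp(a) + 2)*(2*exp(a) + 1))*exp(-a)/(exp(a) + 2)^3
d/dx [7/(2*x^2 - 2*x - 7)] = 14*(1 - 2*x)/(-2*x^2 + 2*x + 7)^2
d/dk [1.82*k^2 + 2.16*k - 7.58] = 3.64*k + 2.16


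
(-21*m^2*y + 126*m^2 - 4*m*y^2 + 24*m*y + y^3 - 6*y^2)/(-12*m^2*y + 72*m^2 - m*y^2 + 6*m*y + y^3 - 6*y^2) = (-7*m + y)/(-4*m + y)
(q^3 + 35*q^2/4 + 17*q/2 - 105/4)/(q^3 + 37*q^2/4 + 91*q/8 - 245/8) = 2*(q + 3)/(2*q + 7)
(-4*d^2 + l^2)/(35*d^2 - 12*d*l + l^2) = (-4*d^2 + l^2)/(35*d^2 - 12*d*l + l^2)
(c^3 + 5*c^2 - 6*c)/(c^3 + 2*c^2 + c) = (c^2 + 5*c - 6)/(c^2 + 2*c + 1)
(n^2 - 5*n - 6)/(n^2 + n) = (n - 6)/n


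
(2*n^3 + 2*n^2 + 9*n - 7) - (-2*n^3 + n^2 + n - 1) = 4*n^3 + n^2 + 8*n - 6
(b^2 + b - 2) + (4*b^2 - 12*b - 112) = 5*b^2 - 11*b - 114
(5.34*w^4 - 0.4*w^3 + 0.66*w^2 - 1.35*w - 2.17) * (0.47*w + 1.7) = 2.5098*w^5 + 8.89*w^4 - 0.3698*w^3 + 0.4875*w^2 - 3.3149*w - 3.689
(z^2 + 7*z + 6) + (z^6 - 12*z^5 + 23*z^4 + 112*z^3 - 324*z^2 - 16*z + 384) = z^6 - 12*z^5 + 23*z^4 + 112*z^3 - 323*z^2 - 9*z + 390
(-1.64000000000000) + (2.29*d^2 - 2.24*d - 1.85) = 2.29*d^2 - 2.24*d - 3.49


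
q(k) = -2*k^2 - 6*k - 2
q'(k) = -4*k - 6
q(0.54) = -5.82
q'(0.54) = -8.16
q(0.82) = -8.26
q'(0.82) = -9.28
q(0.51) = -5.58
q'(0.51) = -8.04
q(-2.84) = -1.09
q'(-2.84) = 5.36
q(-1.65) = 2.46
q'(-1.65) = 0.60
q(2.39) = -27.76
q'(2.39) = -15.56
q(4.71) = -74.63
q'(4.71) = -24.84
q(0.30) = -3.98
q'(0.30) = -7.20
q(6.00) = -110.00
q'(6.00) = -30.00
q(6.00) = -110.00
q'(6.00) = -30.00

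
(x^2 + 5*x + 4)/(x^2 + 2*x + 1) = (x + 4)/(x + 1)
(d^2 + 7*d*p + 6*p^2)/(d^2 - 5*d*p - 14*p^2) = (-d^2 - 7*d*p - 6*p^2)/(-d^2 + 5*d*p + 14*p^2)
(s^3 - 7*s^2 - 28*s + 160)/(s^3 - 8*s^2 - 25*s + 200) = (s - 4)/(s - 5)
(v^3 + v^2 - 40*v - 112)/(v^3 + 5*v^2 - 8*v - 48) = (v - 7)/(v - 3)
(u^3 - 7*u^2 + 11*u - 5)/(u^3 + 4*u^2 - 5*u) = (u^2 - 6*u + 5)/(u*(u + 5))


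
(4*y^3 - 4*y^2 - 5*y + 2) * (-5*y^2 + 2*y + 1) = -20*y^5 + 28*y^4 + 21*y^3 - 24*y^2 - y + 2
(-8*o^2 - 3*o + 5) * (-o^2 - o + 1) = 8*o^4 + 11*o^3 - 10*o^2 - 8*o + 5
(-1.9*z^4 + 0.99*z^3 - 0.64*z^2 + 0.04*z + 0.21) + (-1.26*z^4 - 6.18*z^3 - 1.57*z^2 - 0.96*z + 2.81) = -3.16*z^4 - 5.19*z^3 - 2.21*z^2 - 0.92*z + 3.02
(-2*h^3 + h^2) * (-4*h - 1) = 8*h^4 - 2*h^3 - h^2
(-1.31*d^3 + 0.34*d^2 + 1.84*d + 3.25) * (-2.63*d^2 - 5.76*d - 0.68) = 3.4453*d^5 + 6.6514*d^4 - 5.9068*d^3 - 19.3771*d^2 - 19.9712*d - 2.21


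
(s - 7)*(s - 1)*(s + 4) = s^3 - 4*s^2 - 25*s + 28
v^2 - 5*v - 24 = (v - 8)*(v + 3)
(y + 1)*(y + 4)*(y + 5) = y^3 + 10*y^2 + 29*y + 20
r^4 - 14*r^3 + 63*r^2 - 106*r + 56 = (r - 7)*(r - 4)*(r - 2)*(r - 1)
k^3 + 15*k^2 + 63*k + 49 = (k + 1)*(k + 7)^2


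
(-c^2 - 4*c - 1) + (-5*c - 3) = -c^2 - 9*c - 4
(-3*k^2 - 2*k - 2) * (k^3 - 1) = -3*k^5 - 2*k^4 - 2*k^3 + 3*k^2 + 2*k + 2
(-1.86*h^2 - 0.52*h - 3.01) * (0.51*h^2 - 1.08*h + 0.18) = -0.9486*h^4 + 1.7436*h^3 - 1.3083*h^2 + 3.1572*h - 0.5418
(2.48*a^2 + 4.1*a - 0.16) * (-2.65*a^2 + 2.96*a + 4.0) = -6.572*a^4 - 3.5242*a^3 + 22.48*a^2 + 15.9264*a - 0.64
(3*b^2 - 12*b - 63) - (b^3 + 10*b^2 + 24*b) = -b^3 - 7*b^2 - 36*b - 63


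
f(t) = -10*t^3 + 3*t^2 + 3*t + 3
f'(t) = -30*t^2 + 6*t + 3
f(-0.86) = 9.00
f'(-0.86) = -24.35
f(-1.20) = 21.00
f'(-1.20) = -47.40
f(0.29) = 3.88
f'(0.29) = 2.22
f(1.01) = -1.21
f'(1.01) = -21.54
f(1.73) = -34.61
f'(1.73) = -76.41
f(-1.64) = 50.26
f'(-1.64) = -87.53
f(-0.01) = 2.97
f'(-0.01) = 2.94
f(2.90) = -206.96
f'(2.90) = -231.90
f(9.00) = -7017.00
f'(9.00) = -2373.00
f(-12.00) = 17679.00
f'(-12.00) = -4389.00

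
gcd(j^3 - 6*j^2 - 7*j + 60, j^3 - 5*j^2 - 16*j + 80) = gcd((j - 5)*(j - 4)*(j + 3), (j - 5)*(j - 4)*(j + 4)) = j^2 - 9*j + 20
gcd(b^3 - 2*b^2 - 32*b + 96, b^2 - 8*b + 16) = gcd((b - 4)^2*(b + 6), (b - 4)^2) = b^2 - 8*b + 16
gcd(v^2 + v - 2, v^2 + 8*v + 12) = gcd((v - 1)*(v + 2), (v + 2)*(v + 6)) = v + 2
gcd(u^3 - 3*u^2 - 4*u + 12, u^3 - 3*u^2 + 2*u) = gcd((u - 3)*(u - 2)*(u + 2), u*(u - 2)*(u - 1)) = u - 2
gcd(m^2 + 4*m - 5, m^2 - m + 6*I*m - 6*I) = m - 1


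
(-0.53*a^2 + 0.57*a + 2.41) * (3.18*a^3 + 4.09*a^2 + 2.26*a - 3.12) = -1.6854*a^5 - 0.3551*a^4 + 8.7973*a^3 + 12.7987*a^2 + 3.6682*a - 7.5192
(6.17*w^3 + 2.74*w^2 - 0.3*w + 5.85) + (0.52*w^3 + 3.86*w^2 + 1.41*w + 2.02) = 6.69*w^3 + 6.6*w^2 + 1.11*w + 7.87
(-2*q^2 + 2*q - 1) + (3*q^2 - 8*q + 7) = q^2 - 6*q + 6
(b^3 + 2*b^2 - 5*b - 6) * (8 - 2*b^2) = -2*b^5 - 4*b^4 + 18*b^3 + 28*b^2 - 40*b - 48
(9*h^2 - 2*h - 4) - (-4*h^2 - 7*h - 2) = 13*h^2 + 5*h - 2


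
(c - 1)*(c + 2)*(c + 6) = c^3 + 7*c^2 + 4*c - 12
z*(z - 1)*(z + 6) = z^3 + 5*z^2 - 6*z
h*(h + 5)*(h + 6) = h^3 + 11*h^2 + 30*h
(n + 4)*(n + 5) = n^2 + 9*n + 20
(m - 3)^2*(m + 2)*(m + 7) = m^4 + 3*m^3 - 31*m^2 - 3*m + 126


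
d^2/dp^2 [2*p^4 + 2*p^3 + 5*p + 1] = 12*p*(2*p + 1)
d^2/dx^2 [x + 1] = 0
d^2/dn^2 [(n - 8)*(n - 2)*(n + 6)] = 6*n - 8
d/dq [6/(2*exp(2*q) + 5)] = -24*exp(2*q)/(2*exp(2*q) + 5)^2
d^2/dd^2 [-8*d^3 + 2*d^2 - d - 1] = 4 - 48*d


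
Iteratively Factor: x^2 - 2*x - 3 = (x - 3)*(x + 1)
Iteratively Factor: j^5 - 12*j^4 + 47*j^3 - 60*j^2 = (j - 3)*(j^4 - 9*j^3 + 20*j^2) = (j - 5)*(j - 3)*(j^3 - 4*j^2) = (j - 5)*(j - 4)*(j - 3)*(j^2) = j*(j - 5)*(j - 4)*(j - 3)*(j)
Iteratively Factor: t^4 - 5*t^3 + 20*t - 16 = (t + 2)*(t^3 - 7*t^2 + 14*t - 8) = (t - 4)*(t + 2)*(t^2 - 3*t + 2) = (t - 4)*(t - 1)*(t + 2)*(t - 2)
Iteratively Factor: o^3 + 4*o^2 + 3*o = (o + 1)*(o^2 + 3*o) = o*(o + 1)*(o + 3)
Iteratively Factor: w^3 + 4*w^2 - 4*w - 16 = (w - 2)*(w^2 + 6*w + 8) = (w - 2)*(w + 4)*(w + 2)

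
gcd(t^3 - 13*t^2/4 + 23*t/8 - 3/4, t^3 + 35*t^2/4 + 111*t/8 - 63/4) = t - 3/4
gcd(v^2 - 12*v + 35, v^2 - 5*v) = v - 5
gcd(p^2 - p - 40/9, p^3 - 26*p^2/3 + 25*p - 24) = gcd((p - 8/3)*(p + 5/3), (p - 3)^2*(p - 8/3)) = p - 8/3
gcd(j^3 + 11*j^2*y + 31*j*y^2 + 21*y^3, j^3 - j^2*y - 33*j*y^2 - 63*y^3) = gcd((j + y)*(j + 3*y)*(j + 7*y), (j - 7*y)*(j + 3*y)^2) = j + 3*y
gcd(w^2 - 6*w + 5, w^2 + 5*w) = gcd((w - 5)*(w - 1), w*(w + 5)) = 1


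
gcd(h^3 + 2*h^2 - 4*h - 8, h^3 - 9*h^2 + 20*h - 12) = h - 2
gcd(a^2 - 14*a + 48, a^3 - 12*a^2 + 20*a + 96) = a^2 - 14*a + 48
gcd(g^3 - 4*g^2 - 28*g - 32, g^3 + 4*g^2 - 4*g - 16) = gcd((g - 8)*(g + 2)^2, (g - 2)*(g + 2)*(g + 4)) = g + 2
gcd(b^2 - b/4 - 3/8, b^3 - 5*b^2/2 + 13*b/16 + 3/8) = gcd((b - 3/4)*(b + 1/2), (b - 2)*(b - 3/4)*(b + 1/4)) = b - 3/4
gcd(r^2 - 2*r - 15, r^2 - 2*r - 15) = r^2 - 2*r - 15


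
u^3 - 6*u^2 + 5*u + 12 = (u - 4)*(u - 3)*(u + 1)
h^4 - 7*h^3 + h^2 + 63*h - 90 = (h - 5)*(h - 3)*(h - 2)*(h + 3)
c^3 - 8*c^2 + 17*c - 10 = (c - 5)*(c - 2)*(c - 1)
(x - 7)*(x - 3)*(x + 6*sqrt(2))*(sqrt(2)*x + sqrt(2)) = sqrt(2)*x^4 - 9*sqrt(2)*x^3 + 12*x^3 - 108*x^2 + 11*sqrt(2)*x^2 + 21*sqrt(2)*x + 132*x + 252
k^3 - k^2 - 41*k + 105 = (k - 5)*(k - 3)*(k + 7)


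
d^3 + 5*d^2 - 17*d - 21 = (d - 3)*(d + 1)*(d + 7)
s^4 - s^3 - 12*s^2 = s^2*(s - 4)*(s + 3)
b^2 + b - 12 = (b - 3)*(b + 4)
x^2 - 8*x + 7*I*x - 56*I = (x - 8)*(x + 7*I)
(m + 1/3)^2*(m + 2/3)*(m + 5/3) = m^4 + 3*m^3 + 25*m^2/9 + m + 10/81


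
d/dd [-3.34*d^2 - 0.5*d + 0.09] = -6.68*d - 0.5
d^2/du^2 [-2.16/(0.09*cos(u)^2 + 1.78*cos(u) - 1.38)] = (0.069984*(1 - cos(u)^2)^2 + 1.038096*cos(u)^3 + 7.951824*cos(u)^2 + 3.229632*cos(u) - 14.294016)/(0.09*cos(u)^2 + 1.78*cos(u) - 1.38)^3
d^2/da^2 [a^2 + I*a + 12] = 2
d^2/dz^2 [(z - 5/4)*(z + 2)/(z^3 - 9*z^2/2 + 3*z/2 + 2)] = (16*z^6 + 36*z^5 - 474*z^4 + 1549*z^3 - 2322*z^2 + 1374*z - 422)/(8*z^9 - 108*z^8 + 522*z^7 - 1005*z^6 + 351*z^5 + 873*z^4 - 525*z^3 - 324*z^2 + 144*z + 64)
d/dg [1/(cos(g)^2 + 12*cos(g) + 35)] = 2*(cos(g) + 6)*sin(g)/(cos(g)^2 + 12*cos(g) + 35)^2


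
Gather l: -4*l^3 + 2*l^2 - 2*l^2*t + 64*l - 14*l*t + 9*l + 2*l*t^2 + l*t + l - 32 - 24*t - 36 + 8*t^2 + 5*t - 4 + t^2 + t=-4*l^3 + l^2*(2 - 2*t) + l*(2*t^2 - 13*t + 74) + 9*t^2 - 18*t - 72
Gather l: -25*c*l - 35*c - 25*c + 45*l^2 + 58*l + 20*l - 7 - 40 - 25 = -60*c + 45*l^2 + l*(78 - 25*c) - 72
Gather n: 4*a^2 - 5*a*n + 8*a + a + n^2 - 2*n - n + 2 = 4*a^2 + 9*a + n^2 + n*(-5*a - 3) + 2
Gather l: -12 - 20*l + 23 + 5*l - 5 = 6 - 15*l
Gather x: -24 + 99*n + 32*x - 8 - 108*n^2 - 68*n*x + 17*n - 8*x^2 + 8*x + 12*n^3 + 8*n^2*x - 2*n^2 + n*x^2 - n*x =12*n^3 - 110*n^2 + 116*n + x^2*(n - 8) + x*(8*n^2 - 69*n + 40) - 32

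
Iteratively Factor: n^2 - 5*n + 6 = (n - 3)*(n - 2)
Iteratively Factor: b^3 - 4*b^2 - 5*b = (b + 1)*(b^2 - 5*b) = b*(b + 1)*(b - 5)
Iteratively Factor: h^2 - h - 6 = (h + 2)*(h - 3)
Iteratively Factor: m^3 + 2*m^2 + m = (m + 1)*(m^2 + m) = m*(m + 1)*(m + 1)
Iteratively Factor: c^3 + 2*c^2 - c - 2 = (c + 2)*(c^2 - 1) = (c - 1)*(c + 2)*(c + 1)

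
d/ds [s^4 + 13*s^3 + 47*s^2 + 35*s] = 4*s^3 + 39*s^2 + 94*s + 35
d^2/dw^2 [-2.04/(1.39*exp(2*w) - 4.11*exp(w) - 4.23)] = (2.04*(2.78*exp(w) - 4.11)*(5.56*exp(w) - 8.22)*exp(w) + (11.3424*exp(w) - 8.3844)*(-1.39*exp(2*w) + 4.11*exp(w) + 4.23))*exp(w)/(-1.39*exp(2*w) + 4.11*exp(w) + 4.23)^3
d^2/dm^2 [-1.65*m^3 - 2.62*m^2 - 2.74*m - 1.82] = -9.9*m - 5.24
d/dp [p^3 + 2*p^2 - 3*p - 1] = 3*p^2 + 4*p - 3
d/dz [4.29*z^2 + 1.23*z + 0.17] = 8.58*z + 1.23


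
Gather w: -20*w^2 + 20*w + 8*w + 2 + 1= -20*w^2 + 28*w + 3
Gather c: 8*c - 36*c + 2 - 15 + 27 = 14 - 28*c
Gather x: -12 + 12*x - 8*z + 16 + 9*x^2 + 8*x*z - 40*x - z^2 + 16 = 9*x^2 + x*(8*z - 28) - z^2 - 8*z + 20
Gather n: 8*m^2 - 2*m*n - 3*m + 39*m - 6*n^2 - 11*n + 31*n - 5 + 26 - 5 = 8*m^2 + 36*m - 6*n^2 + n*(20 - 2*m) + 16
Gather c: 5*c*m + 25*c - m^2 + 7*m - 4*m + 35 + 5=c*(5*m + 25) - m^2 + 3*m + 40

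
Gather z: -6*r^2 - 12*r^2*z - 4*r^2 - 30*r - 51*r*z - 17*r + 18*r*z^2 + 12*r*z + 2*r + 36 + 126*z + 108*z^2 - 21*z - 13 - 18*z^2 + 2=-10*r^2 - 45*r + z^2*(18*r + 90) + z*(-12*r^2 - 39*r + 105) + 25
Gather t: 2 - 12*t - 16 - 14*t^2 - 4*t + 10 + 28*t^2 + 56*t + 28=14*t^2 + 40*t + 24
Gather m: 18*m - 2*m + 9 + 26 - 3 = 16*m + 32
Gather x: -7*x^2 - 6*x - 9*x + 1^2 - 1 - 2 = -7*x^2 - 15*x - 2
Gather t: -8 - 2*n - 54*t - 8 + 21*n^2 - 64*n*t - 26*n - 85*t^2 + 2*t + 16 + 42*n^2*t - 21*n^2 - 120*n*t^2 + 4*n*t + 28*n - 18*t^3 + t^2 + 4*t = -18*t^3 + t^2*(-120*n - 84) + t*(42*n^2 - 60*n - 48)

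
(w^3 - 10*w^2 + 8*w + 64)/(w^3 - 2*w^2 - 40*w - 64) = (w - 4)/(w + 4)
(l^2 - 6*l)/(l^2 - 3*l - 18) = l/(l + 3)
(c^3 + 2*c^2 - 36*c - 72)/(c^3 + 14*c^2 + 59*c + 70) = (c^2 - 36)/(c^2 + 12*c + 35)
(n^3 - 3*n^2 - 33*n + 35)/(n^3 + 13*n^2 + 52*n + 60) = (n^2 - 8*n + 7)/(n^2 + 8*n + 12)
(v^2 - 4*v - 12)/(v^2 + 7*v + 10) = (v - 6)/(v + 5)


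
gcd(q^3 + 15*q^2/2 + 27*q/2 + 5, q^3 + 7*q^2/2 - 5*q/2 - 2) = q + 1/2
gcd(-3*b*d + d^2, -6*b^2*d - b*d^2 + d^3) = 3*b*d - d^2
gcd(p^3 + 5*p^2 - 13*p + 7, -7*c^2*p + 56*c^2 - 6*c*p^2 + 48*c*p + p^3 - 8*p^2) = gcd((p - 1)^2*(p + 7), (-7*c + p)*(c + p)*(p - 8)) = 1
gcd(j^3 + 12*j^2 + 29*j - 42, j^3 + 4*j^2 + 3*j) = 1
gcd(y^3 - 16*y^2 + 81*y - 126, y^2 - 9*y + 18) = y^2 - 9*y + 18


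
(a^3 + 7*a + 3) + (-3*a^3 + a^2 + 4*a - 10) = -2*a^3 + a^2 + 11*a - 7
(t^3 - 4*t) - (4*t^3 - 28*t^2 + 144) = -3*t^3 + 28*t^2 - 4*t - 144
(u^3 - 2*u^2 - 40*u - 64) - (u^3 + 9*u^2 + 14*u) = -11*u^2 - 54*u - 64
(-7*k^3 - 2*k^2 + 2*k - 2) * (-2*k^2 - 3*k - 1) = 14*k^5 + 25*k^4 + 9*k^3 + 4*k + 2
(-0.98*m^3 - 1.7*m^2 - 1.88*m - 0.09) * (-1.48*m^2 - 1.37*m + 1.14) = 1.4504*m^5 + 3.8586*m^4 + 3.9942*m^3 + 0.7708*m^2 - 2.0199*m - 0.1026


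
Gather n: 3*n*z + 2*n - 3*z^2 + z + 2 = n*(3*z + 2) - 3*z^2 + z + 2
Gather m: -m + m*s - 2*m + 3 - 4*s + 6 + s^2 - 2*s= m*(s - 3) + s^2 - 6*s + 9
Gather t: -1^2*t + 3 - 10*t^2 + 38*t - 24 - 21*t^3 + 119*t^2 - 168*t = -21*t^3 + 109*t^2 - 131*t - 21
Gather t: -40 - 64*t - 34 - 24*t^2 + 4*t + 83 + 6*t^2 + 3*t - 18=-18*t^2 - 57*t - 9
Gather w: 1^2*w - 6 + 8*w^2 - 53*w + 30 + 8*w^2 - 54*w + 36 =16*w^2 - 106*w + 60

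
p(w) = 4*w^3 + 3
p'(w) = 12*w^2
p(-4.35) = -326.25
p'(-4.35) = 227.07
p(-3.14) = -120.84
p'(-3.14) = 118.32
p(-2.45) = -55.82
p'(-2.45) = 72.03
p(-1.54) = -11.61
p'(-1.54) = 28.46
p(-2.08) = -33.00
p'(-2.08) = 51.92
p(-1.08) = -2.04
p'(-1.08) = 14.00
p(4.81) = 448.14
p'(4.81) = 277.63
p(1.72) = 23.35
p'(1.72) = 35.50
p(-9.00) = -2913.00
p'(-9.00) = 972.00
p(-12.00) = -6909.00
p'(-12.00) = 1728.00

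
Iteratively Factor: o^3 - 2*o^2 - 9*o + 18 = (o + 3)*(o^2 - 5*o + 6) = (o - 3)*(o + 3)*(o - 2)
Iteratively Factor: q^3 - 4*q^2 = (q)*(q^2 - 4*q) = q*(q - 4)*(q)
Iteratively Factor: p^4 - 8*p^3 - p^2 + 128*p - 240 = (p - 4)*(p^3 - 4*p^2 - 17*p + 60) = (p - 4)*(p + 4)*(p^2 - 8*p + 15) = (p - 5)*(p - 4)*(p + 4)*(p - 3)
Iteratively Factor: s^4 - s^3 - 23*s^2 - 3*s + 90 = (s + 3)*(s^3 - 4*s^2 - 11*s + 30) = (s - 2)*(s + 3)*(s^2 - 2*s - 15) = (s - 5)*(s - 2)*(s + 3)*(s + 3)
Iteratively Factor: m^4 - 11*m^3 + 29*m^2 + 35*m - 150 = (m - 3)*(m^3 - 8*m^2 + 5*m + 50) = (m - 3)*(m + 2)*(m^2 - 10*m + 25) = (m - 5)*(m - 3)*(m + 2)*(m - 5)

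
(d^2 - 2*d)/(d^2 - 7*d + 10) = d/(d - 5)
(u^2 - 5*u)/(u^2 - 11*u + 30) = u/(u - 6)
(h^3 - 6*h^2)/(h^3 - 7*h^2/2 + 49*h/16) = 16*h*(h - 6)/(16*h^2 - 56*h + 49)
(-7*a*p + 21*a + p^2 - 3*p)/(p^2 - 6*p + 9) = (-7*a + p)/(p - 3)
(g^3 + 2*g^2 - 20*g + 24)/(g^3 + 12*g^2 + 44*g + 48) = (g^2 - 4*g + 4)/(g^2 + 6*g + 8)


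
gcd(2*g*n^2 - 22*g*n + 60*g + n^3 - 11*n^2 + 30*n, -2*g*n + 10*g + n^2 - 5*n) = n - 5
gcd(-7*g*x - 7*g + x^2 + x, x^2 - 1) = x + 1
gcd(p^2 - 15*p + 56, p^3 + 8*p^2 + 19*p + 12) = 1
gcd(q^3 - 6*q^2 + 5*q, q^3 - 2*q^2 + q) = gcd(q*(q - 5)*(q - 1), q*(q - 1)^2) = q^2 - q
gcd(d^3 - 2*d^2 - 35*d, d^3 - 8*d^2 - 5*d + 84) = d - 7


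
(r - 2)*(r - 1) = r^2 - 3*r + 2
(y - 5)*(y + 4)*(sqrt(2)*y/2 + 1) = sqrt(2)*y^3/2 - sqrt(2)*y^2/2 + y^2 - 10*sqrt(2)*y - y - 20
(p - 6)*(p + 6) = p^2 - 36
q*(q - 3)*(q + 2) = q^3 - q^2 - 6*q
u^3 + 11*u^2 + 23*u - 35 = (u - 1)*(u + 5)*(u + 7)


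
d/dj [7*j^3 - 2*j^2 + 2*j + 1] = 21*j^2 - 4*j + 2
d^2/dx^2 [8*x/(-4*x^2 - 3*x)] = -256/(64*x^3 + 144*x^2 + 108*x + 27)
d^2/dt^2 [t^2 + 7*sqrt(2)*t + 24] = 2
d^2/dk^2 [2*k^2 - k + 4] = 4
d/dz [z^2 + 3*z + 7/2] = 2*z + 3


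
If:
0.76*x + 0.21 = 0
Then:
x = -0.28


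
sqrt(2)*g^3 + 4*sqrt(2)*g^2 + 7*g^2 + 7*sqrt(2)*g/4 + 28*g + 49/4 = (g + 7/2)*(g + 7*sqrt(2)/2)*(sqrt(2)*g + sqrt(2)/2)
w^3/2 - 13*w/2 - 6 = (w/2 + 1/2)*(w - 4)*(w + 3)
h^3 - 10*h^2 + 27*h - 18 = (h - 6)*(h - 3)*(h - 1)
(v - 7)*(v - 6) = v^2 - 13*v + 42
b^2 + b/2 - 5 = (b - 2)*(b + 5/2)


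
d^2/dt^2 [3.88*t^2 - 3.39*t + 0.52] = 7.76000000000000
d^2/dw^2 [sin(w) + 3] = -sin(w)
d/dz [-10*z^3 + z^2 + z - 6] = -30*z^2 + 2*z + 1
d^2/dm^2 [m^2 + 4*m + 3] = 2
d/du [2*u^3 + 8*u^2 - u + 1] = 6*u^2 + 16*u - 1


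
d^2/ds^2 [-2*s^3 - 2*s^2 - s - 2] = -12*s - 4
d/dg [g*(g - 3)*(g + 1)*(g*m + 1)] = 4*g^3*m - 6*g^2*m + 3*g^2 - 6*g*m - 4*g - 3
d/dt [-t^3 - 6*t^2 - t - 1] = -3*t^2 - 12*t - 1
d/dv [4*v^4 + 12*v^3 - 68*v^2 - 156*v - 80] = 16*v^3 + 36*v^2 - 136*v - 156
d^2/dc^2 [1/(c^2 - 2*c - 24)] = 2*(c^2 - 2*c - 4*(c - 1)^2 - 24)/(-c^2 + 2*c + 24)^3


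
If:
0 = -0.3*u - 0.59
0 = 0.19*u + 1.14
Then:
No Solution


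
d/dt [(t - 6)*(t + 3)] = 2*t - 3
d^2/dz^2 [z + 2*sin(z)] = -2*sin(z)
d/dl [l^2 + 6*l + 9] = 2*l + 6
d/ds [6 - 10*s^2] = -20*s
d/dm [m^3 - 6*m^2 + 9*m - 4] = 3*m^2 - 12*m + 9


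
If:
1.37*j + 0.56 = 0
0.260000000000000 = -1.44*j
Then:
No Solution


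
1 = 1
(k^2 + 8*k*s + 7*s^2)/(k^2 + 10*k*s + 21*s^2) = (k + s)/(k + 3*s)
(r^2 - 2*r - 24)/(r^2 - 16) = (r - 6)/(r - 4)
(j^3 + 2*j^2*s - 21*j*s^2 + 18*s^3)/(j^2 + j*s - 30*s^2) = (-j^2 + 4*j*s - 3*s^2)/(-j + 5*s)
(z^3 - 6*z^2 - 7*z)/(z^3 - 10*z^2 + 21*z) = (z + 1)/(z - 3)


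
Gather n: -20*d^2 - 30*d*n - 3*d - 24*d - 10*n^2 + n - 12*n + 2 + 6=-20*d^2 - 27*d - 10*n^2 + n*(-30*d - 11) + 8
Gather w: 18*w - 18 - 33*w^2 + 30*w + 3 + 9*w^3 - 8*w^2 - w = 9*w^3 - 41*w^2 + 47*w - 15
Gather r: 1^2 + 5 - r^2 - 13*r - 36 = -r^2 - 13*r - 30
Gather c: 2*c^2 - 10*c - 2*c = 2*c^2 - 12*c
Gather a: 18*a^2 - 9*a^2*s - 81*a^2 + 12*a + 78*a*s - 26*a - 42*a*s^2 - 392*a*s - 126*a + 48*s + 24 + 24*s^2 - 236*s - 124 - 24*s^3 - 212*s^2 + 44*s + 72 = a^2*(-9*s - 63) + a*(-42*s^2 - 314*s - 140) - 24*s^3 - 188*s^2 - 144*s - 28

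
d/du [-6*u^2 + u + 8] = 1 - 12*u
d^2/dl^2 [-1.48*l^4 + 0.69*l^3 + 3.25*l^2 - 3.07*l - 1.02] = -17.76*l^2 + 4.14*l + 6.5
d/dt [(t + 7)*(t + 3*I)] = 2*t + 7 + 3*I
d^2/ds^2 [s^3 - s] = 6*s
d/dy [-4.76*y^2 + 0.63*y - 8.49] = 0.63 - 9.52*y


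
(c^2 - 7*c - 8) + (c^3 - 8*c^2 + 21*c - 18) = c^3 - 7*c^2 + 14*c - 26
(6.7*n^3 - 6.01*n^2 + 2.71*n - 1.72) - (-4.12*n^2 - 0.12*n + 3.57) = 6.7*n^3 - 1.89*n^2 + 2.83*n - 5.29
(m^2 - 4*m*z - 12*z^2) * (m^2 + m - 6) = m^4 - 4*m^3*z + m^3 - 12*m^2*z^2 - 4*m^2*z - 6*m^2 - 12*m*z^2 + 24*m*z + 72*z^2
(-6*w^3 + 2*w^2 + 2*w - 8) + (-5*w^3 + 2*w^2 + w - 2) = -11*w^3 + 4*w^2 + 3*w - 10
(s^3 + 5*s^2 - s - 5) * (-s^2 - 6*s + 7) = -s^5 - 11*s^4 - 22*s^3 + 46*s^2 + 23*s - 35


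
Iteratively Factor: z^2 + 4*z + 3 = (z + 1)*(z + 3)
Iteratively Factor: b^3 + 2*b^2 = (b)*(b^2 + 2*b) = b*(b + 2)*(b)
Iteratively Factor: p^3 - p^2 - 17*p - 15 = (p - 5)*(p^2 + 4*p + 3) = (p - 5)*(p + 1)*(p + 3)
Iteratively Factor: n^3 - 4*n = (n)*(n^2 - 4) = n*(n + 2)*(n - 2)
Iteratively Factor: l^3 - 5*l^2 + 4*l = (l - 1)*(l^2 - 4*l) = l*(l - 1)*(l - 4)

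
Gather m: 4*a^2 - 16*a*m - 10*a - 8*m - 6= 4*a^2 - 10*a + m*(-16*a - 8) - 6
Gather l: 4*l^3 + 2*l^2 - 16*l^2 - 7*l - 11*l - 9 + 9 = 4*l^3 - 14*l^2 - 18*l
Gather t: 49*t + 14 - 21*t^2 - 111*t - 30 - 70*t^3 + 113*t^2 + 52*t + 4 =-70*t^3 + 92*t^2 - 10*t - 12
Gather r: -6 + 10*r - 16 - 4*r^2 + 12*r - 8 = -4*r^2 + 22*r - 30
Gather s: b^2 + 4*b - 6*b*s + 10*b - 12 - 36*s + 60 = b^2 + 14*b + s*(-6*b - 36) + 48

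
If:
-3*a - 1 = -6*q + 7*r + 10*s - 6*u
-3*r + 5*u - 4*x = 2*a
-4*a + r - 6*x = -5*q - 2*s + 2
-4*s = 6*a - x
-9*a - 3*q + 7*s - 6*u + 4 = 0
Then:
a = 434/9423 - 5591*x/18846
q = 11153*x/18846 + 3373/9423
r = 2917*x/6282 + 1673/3141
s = 2183*x/3141 - 217/3141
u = 18091*x/18846 + 3185/9423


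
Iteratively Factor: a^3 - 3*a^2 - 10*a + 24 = (a + 3)*(a^2 - 6*a + 8) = (a - 4)*(a + 3)*(a - 2)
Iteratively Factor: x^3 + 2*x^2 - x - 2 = (x - 1)*(x^2 + 3*x + 2) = (x - 1)*(x + 1)*(x + 2)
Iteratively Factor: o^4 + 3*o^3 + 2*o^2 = (o)*(o^3 + 3*o^2 + 2*o) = o*(o + 1)*(o^2 + 2*o) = o^2*(o + 1)*(o + 2)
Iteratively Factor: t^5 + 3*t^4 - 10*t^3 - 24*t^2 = (t + 4)*(t^4 - t^3 - 6*t^2) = t*(t + 4)*(t^3 - t^2 - 6*t) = t*(t - 3)*(t + 4)*(t^2 + 2*t) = t^2*(t - 3)*(t + 4)*(t + 2)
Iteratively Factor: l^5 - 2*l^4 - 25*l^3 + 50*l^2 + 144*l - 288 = (l + 4)*(l^4 - 6*l^3 - l^2 + 54*l - 72) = (l - 2)*(l + 4)*(l^3 - 4*l^2 - 9*l + 36) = (l - 4)*(l - 2)*(l + 4)*(l^2 - 9) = (l - 4)*(l - 2)*(l + 3)*(l + 4)*(l - 3)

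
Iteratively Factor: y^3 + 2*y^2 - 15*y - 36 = (y + 3)*(y^2 - y - 12) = (y - 4)*(y + 3)*(y + 3)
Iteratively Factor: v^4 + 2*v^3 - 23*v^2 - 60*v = (v + 4)*(v^3 - 2*v^2 - 15*v) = (v + 3)*(v + 4)*(v^2 - 5*v) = v*(v + 3)*(v + 4)*(v - 5)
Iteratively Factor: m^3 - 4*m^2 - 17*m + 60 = (m + 4)*(m^2 - 8*m + 15) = (m - 3)*(m + 4)*(m - 5)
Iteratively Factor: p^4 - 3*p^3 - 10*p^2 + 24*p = (p - 2)*(p^3 - p^2 - 12*p) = (p - 4)*(p - 2)*(p^2 + 3*p) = (p - 4)*(p - 2)*(p + 3)*(p)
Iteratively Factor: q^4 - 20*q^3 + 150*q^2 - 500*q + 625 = (q - 5)*(q^3 - 15*q^2 + 75*q - 125) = (q - 5)^2*(q^2 - 10*q + 25) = (q - 5)^3*(q - 5)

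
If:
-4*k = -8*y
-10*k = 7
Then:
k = -7/10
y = -7/20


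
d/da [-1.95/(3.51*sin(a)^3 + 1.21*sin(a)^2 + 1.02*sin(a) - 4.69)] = (20.5335*sin(a)^2 + 4.719*sin(a) + 1.989)*cos(a)/(3.51*sin(a)^3 + 1.21*sin(a)^2 + 1.02*sin(a) - 4.69)^2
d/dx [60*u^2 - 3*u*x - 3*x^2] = -3*u - 6*x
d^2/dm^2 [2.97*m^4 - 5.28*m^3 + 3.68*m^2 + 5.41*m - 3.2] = 35.64*m^2 - 31.68*m + 7.36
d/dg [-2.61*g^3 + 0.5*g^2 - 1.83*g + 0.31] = -7.83*g^2 + 1.0*g - 1.83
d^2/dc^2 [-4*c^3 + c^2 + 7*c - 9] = 2 - 24*c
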